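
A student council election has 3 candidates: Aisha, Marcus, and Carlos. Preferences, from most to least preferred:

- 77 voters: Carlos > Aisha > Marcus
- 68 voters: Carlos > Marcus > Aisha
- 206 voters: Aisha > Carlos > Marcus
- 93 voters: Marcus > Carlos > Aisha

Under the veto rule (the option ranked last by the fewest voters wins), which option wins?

Last-place votes: Aisha 161, Marcus 283, Carlos 0.
Carlos is ranked last by the fewest voters, so Carlos wins.

Carlos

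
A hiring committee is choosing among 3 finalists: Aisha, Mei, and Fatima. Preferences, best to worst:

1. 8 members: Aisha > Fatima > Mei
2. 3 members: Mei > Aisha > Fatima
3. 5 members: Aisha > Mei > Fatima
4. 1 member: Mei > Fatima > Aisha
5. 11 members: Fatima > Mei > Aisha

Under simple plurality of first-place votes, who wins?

First-place votes: Aisha 13, Mei 4, Fatima 11.
Aisha has the most first-place votes.

Aisha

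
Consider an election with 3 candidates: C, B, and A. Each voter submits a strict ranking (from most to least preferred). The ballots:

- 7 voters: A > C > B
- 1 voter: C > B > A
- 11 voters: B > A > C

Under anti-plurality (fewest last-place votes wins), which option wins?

A

Last-place votes: C 11, B 7, A 1.
A is ranked last by the fewest voters, so A wins.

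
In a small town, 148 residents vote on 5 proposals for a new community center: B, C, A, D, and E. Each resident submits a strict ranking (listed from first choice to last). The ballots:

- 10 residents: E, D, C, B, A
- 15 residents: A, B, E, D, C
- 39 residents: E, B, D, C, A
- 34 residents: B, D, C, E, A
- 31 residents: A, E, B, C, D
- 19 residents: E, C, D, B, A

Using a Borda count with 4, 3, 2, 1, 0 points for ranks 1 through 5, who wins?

E

B: 10·1 + 15·3 + 39·3 + 34·4 + 31·2 + 19·1 = 389
C: 10·2 + 15·0 + 39·1 + 34·2 + 31·1 + 19·3 = 215
A: 10·0 + 15·4 + 39·0 + 34·0 + 31·4 + 19·0 = 184
D: 10·3 + 15·1 + 39·2 + 34·3 + 31·0 + 19·2 = 263
E: 10·4 + 15·2 + 39·4 + 34·1 + 31·3 + 19·4 = 429
E has the highest Borda score (429).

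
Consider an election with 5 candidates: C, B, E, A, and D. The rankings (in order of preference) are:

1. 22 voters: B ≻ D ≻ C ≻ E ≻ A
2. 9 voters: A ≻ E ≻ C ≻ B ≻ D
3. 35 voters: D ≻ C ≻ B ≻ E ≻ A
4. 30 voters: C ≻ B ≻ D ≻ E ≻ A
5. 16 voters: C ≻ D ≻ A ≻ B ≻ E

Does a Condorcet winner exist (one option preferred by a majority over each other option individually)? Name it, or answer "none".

none

Checking pairwise contests:
D beats C 57–55.
C beats B 90–22.
C beats E 103–9.
C beats A 103–9.
B beats D 61–51.
Every option loses at least one head-to-head, so there is no Condorcet winner.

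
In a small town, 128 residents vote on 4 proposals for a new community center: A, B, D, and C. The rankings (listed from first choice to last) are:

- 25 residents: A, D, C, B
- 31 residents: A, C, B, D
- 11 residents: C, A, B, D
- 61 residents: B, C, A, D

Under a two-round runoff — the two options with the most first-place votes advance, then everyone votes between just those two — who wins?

A

Round 1 first-place votes: A 56, B 61, D 0, C 11.
B and A advance.
Runoff: B is preferred to A by 61 voters; A by 67.
A wins the runoff.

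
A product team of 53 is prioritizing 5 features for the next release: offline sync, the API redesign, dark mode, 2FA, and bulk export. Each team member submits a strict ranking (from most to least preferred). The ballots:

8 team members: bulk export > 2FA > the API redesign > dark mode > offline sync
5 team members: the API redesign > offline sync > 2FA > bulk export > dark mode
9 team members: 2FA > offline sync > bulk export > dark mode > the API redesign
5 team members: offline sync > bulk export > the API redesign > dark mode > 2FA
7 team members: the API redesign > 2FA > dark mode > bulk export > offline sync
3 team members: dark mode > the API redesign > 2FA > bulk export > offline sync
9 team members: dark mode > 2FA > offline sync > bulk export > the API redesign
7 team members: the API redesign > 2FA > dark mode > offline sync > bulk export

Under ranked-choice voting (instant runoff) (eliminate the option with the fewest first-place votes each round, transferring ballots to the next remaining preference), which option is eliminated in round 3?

dark mode

Round 1: offline sync 5, the API redesign 19, dark mode 12, 2FA 9, bulk export 8. Eliminate offline sync.
Round 2: the API redesign 19, dark mode 12, 2FA 9, bulk export 13. Eliminate 2FA.
Round 3: the API redesign 19, dark mode 12, bulk export 22. Eliminate dark mode.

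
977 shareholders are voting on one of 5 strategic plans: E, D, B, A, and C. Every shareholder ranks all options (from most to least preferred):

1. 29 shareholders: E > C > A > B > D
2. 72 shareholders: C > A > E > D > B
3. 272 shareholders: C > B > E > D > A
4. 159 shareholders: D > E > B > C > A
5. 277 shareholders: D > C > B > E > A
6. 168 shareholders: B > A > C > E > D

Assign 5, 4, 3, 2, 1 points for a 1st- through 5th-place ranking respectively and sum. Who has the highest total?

E: 29·5 + 72·3 + 272·3 + 159·4 + 277·2 + 168·2 = 2703
D: 29·1 + 72·2 + 272·2 + 159·5 + 277·5 + 168·1 = 3065
B: 29·2 + 72·1 + 272·4 + 159·3 + 277·3 + 168·5 = 3366
A: 29·3 + 72·4 + 272·1 + 159·1 + 277·1 + 168·4 = 1755
C: 29·4 + 72·5 + 272·5 + 159·2 + 277·4 + 168·3 = 3766
C has the highest Borda score (3766).

C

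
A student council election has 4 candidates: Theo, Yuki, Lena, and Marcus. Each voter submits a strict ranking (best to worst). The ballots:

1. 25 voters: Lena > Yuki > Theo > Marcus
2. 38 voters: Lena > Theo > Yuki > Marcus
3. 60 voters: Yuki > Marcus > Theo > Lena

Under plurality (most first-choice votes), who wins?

Lena

First-place votes: Theo 0, Yuki 60, Lena 63, Marcus 0.
Lena has the most first-place votes.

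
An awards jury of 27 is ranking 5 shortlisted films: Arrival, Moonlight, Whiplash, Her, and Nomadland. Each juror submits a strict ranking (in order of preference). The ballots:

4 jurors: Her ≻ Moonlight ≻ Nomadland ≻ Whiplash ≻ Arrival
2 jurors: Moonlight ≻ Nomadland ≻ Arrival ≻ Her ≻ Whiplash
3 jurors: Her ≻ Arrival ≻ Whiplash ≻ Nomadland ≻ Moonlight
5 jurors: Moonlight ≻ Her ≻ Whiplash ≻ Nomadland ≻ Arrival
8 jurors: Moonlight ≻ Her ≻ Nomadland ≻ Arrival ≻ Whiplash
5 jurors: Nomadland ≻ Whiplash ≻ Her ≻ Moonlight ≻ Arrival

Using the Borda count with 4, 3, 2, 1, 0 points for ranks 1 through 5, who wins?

Arrival: 4·0 + 2·2 + 3·3 + 5·0 + 8·1 + 5·0 = 21
Moonlight: 4·3 + 2·4 + 3·0 + 5·4 + 8·4 + 5·1 = 77
Whiplash: 4·1 + 2·0 + 3·2 + 5·2 + 8·0 + 5·3 = 35
Her: 4·4 + 2·1 + 3·4 + 5·3 + 8·3 + 5·2 = 79
Nomadland: 4·2 + 2·3 + 3·1 + 5·1 + 8·2 + 5·4 = 58
Her has the highest Borda score (79).

Her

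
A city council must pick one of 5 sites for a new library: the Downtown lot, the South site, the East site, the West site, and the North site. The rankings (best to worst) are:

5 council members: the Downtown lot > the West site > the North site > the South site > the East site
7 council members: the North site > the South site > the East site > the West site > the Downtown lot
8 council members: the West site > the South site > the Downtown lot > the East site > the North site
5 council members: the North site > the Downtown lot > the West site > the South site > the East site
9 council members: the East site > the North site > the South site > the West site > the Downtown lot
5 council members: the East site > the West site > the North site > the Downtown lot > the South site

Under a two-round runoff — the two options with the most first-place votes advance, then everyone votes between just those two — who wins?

Round 1 first-place votes: the Downtown lot 5, the South site 0, the East site 14, the West site 8, the North site 12.
the East site and the North site advance.
Runoff: the East site is preferred to the North site by 22 voters; the North site by 17.
the East site wins the runoff.

the East site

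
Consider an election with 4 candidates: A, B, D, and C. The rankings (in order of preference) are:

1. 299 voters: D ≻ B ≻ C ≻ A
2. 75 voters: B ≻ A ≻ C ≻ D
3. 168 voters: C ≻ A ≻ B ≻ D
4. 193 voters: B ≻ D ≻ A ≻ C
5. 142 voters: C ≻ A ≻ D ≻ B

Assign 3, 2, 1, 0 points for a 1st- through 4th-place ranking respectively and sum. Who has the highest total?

A: 299·0 + 75·2 + 168·2 + 193·1 + 142·2 = 963
B: 299·2 + 75·3 + 168·1 + 193·3 + 142·0 = 1570
D: 299·3 + 75·0 + 168·0 + 193·2 + 142·1 = 1425
C: 299·1 + 75·1 + 168·3 + 193·0 + 142·3 = 1304
B has the highest Borda score (1570).

B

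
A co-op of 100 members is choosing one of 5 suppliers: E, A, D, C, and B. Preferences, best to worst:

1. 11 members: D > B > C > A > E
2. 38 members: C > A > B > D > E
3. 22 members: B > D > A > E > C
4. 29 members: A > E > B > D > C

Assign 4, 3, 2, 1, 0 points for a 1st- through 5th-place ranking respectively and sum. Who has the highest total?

E: 11·0 + 38·0 + 22·1 + 29·3 = 109
A: 11·1 + 38·3 + 22·2 + 29·4 = 285
D: 11·4 + 38·1 + 22·3 + 29·1 = 177
C: 11·2 + 38·4 + 22·0 + 29·0 = 174
B: 11·3 + 38·2 + 22·4 + 29·2 = 255
A has the highest Borda score (285).

A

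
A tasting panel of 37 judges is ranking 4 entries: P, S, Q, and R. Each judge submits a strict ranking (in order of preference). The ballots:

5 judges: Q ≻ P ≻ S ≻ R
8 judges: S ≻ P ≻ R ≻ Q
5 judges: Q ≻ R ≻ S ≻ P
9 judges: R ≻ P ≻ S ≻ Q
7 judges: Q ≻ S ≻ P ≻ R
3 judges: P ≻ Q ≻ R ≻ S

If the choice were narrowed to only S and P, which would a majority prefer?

Voters preferring S to P: 20; preferring P to S: 17.
S wins the head-to-head.

S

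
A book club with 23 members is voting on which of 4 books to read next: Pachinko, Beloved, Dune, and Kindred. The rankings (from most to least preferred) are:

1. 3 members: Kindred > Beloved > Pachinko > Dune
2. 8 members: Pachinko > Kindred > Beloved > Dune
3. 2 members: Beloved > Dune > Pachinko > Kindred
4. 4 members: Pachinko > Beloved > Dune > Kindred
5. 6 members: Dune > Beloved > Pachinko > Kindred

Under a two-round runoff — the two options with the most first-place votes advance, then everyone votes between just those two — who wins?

Round 1 first-place votes: Pachinko 12, Beloved 2, Dune 6, Kindred 3.
Pachinko and Dune advance.
Runoff: Pachinko is preferred to Dune by 15 voters; Dune by 8.
Pachinko wins the runoff.

Pachinko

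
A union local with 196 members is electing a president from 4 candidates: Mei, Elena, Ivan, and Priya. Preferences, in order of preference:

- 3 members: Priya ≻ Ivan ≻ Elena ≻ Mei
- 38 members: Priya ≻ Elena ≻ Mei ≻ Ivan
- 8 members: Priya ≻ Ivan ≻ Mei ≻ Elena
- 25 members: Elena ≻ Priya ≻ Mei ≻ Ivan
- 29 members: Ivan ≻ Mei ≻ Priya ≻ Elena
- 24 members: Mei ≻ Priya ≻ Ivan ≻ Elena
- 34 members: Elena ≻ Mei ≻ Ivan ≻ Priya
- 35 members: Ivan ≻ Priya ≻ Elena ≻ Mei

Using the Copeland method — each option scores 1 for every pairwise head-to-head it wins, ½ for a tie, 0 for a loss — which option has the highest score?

Priya

Mei: beats Ivan; loses to Elena and Priya → score 1.
Elena: beats Mei; loses to Ivan and Priya → score 1.
Ivan: beats Elena; ties Priya; loses to Mei → score 1.5.
Priya: beats Mei and Elena; ties Ivan → score 2.5.
Priya has the best pairwise record.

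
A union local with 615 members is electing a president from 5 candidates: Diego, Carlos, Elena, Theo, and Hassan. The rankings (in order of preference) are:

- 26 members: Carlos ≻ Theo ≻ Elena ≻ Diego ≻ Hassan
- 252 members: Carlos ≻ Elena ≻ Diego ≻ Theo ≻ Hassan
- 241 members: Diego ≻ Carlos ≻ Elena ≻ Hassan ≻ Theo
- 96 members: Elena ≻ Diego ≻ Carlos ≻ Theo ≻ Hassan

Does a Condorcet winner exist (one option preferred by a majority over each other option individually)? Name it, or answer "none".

none

Checking pairwise contests:
Elena beats Diego 374–241.
Diego beats Carlos 337–278.
Carlos beats Elena 519–96.
Diego beats Theo 589–26.
Diego beats Hassan 615–0.
Every option loses at least one head-to-head, so there is no Condorcet winner.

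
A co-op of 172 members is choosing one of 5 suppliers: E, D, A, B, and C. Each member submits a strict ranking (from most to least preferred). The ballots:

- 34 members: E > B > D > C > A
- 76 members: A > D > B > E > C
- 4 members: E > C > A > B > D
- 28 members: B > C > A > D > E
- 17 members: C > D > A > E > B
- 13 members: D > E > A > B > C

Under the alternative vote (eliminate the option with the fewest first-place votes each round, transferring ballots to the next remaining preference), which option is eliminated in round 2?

Round 1: E 38, D 13, A 76, B 28, C 17. Eliminate D.
Round 2: E 51, A 76, B 28, C 17. Eliminate C.

C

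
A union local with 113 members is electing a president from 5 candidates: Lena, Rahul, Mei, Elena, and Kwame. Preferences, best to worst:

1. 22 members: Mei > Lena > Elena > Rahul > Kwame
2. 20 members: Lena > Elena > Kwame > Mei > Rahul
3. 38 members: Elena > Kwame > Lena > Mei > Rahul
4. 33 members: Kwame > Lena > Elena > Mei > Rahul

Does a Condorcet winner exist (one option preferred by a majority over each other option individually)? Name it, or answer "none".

none

Checking pairwise contests:
Kwame beats Lena 71–42.
Lena beats Rahul 113–0.
Lena beats Mei 91–22.
Lena beats Elena 75–38.
Elena beats Kwame 80–33.
Every option loses at least one head-to-head, so there is no Condorcet winner.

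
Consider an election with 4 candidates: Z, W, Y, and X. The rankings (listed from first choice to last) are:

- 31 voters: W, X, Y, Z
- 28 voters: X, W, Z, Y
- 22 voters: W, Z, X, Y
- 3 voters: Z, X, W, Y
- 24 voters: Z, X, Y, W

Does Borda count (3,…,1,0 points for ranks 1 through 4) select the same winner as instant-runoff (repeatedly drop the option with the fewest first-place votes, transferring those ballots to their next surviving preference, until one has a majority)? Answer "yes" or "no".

yes

Borda — scores: Z 153, W 218, Y 55, X 222. Winner: X.
Instant-runoff — R1 Z 27, W 53, Y 0, X 28 (Y out); R2 Z 27, W 53, X 28 (Z out); R3 W 53, X 55 (X winner). Winner: X.
The two methods agree.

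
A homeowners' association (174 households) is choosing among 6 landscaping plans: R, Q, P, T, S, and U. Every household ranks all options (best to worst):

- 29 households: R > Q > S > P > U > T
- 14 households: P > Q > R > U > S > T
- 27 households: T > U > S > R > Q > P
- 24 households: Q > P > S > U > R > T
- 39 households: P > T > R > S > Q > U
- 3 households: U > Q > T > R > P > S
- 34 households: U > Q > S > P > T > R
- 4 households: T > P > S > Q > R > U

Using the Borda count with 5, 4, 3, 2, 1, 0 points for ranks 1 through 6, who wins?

Q

R: 29·5 + 14·3 + 27·2 + 24·1 + 39·3 + 3·2 + 34·0 + 4·1 = 392
Q: 29·4 + 14·4 + 27·1 + 24·5 + 39·1 + 3·4 + 34·4 + 4·2 = 514
P: 29·2 + 14·5 + 27·0 + 24·4 + 39·5 + 3·1 + 34·2 + 4·4 = 506
T: 29·0 + 14·0 + 27·5 + 24·0 + 39·4 + 3·3 + 34·1 + 4·5 = 354
S: 29·3 + 14·1 + 27·3 + 24·3 + 39·2 + 3·0 + 34·3 + 4·3 = 446
U: 29·1 + 14·2 + 27·4 + 24·2 + 39·0 + 3·5 + 34·5 + 4·0 = 398
Q has the highest Borda score (514).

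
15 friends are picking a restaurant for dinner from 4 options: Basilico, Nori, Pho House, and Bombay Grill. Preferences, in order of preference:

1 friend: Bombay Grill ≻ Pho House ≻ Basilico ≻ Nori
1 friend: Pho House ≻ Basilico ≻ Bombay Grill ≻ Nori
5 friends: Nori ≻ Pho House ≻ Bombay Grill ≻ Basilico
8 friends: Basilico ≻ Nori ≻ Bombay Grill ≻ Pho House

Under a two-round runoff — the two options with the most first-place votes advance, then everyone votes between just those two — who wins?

Basilico

Round 1 first-place votes: Basilico 8, Nori 5, Pho House 1, Bombay Grill 1.
Basilico and Nori advance.
Runoff: Basilico is preferred to Nori by 10 voters; Nori by 5.
Basilico wins the runoff.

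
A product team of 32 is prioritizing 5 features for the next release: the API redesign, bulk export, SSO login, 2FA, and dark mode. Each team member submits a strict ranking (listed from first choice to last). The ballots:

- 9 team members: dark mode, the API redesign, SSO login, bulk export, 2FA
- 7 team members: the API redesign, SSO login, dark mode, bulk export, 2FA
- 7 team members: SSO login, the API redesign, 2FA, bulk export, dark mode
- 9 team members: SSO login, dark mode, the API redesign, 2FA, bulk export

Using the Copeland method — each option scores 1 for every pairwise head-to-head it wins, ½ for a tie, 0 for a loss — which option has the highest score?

SSO login

the API redesign: beats bulk export and 2FA; ties SSO login; loses to dark mode → score 2.5.
bulk export: ties 2FA; loses to the API redesign, SSO login, and dark mode → score 0.5.
SSO login: beats bulk export, 2FA, and dark mode; ties the API redesign → score 3.5.
2FA: ties bulk export; loses to the API redesign, SSO login, and dark mode → score 0.5.
dark mode: beats the API redesign, bulk export, and 2FA; loses to SSO login → score 3.
SSO login has the best pairwise record.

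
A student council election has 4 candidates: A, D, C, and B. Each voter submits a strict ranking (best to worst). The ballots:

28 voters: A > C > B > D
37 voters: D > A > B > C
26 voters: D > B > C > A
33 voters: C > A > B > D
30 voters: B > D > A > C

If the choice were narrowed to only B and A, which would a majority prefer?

A

Voters preferring B to A: 56; preferring A to B: 98.
A wins the head-to-head.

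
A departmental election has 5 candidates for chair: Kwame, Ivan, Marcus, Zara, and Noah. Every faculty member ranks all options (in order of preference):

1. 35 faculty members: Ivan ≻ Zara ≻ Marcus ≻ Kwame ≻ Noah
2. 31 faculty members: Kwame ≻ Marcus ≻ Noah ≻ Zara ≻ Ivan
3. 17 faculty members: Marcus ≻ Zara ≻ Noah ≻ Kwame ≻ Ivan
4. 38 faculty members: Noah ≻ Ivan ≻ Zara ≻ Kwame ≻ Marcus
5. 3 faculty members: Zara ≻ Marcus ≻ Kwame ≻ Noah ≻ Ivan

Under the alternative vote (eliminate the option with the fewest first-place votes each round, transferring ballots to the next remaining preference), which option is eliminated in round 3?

Kwame

Round 1: Kwame 31, Ivan 35, Marcus 17, Zara 3, Noah 38. Eliminate Zara.
Round 2: Kwame 31, Ivan 35, Marcus 20, Noah 38. Eliminate Marcus.
Round 3: Kwame 34, Ivan 35, Noah 55. Eliminate Kwame.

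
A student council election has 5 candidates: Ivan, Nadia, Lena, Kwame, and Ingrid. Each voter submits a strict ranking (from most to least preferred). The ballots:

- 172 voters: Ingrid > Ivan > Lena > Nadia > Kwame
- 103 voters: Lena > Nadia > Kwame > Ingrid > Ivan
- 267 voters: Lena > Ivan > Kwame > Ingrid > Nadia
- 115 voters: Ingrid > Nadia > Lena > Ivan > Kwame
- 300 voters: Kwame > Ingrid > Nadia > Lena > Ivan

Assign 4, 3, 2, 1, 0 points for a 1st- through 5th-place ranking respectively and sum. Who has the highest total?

Ingrid

Ivan: 172·3 + 103·0 + 267·3 + 115·1 + 300·0 = 1432
Nadia: 172·1 + 103·3 + 267·0 + 115·3 + 300·2 = 1426
Lena: 172·2 + 103·4 + 267·4 + 115·2 + 300·1 = 2354
Kwame: 172·0 + 103·2 + 267·2 + 115·0 + 300·4 = 1940
Ingrid: 172·4 + 103·1 + 267·1 + 115·4 + 300·3 = 2418
Ingrid has the highest Borda score (2418).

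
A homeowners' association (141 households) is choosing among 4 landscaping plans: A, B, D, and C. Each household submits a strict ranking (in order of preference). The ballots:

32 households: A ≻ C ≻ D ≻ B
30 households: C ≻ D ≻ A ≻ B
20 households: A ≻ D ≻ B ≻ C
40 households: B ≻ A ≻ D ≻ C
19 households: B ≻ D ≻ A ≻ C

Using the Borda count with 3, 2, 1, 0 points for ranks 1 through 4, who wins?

A

A: 32·3 + 30·1 + 20·3 + 40·2 + 19·1 = 285
B: 32·0 + 30·0 + 20·1 + 40·3 + 19·3 = 197
D: 32·1 + 30·2 + 20·2 + 40·1 + 19·2 = 210
C: 32·2 + 30·3 + 20·0 + 40·0 + 19·0 = 154
A has the highest Borda score (285).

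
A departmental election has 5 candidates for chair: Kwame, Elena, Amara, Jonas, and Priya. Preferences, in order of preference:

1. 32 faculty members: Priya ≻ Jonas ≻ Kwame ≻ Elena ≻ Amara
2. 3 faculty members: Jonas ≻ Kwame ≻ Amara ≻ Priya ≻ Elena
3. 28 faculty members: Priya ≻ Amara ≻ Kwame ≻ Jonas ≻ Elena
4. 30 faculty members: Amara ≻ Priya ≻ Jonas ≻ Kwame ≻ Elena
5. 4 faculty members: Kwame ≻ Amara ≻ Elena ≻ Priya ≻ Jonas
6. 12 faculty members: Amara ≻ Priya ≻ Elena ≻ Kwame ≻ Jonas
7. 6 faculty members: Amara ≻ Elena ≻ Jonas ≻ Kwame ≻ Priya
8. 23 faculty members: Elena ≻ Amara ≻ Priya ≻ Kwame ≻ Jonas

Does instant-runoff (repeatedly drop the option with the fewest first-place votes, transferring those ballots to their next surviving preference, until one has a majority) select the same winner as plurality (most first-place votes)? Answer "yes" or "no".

Instant-runoff — R1 Kwame 4, Elena 23, Amara 48, Jonas 3, Priya 60 (Jonas out); R2 Kwame 7, Elena 23, Amara 48, Priya 60 (Kwame out); R3 Elena 23, Amara 55, Priya 60 (Elena out); R4 Amara 78, Priya 60 (Amara winner). Winner: Amara.
Plurality — first-place votes: Kwame 4, Elena 23, Amara 48, Jonas 3, Priya 60. Winner: Priya.
The two methods disagree.

no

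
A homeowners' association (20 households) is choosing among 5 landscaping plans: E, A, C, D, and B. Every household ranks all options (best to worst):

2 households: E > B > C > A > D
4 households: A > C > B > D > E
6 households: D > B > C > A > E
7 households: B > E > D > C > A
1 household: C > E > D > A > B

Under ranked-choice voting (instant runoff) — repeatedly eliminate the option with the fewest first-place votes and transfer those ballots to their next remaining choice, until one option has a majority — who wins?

B

Round 1: E 2, A 4, C 1, D 6, B 7. Eliminate C.
Round 2: E 3, A 4, D 6, B 7. Eliminate E.
Round 3: A 4, D 7, B 9. Eliminate A.
Round 4: D 7, B 13. B has a majority.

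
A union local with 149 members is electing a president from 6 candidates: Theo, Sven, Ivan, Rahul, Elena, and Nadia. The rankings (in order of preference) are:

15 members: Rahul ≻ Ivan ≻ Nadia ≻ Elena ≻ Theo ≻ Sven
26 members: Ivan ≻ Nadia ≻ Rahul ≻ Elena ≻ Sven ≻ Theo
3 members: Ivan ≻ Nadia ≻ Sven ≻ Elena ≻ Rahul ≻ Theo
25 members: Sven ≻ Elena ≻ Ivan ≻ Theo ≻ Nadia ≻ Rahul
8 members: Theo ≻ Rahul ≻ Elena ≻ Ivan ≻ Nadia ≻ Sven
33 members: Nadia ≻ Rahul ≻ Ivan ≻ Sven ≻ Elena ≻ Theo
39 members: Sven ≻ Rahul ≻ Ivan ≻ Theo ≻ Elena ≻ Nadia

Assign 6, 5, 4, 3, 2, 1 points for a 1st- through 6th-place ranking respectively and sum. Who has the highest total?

Theo: 15·2 + 26·1 + 3·1 + 25·3 + 8·6 + 33·1 + 39·3 = 332
Sven: 15·1 + 26·2 + 3·4 + 25·6 + 8·1 + 33·3 + 39·6 = 570
Ivan: 15·5 + 26·6 + 3·6 + 25·4 + 8·3 + 33·4 + 39·4 = 661
Rahul: 15·6 + 26·4 + 3·2 + 25·1 + 8·5 + 33·5 + 39·5 = 625
Elena: 15·3 + 26·3 + 3·3 + 25·5 + 8·4 + 33·2 + 39·2 = 433
Nadia: 15·4 + 26·5 + 3·5 + 25·2 + 8·2 + 33·6 + 39·1 = 508
Ivan has the highest Borda score (661).

Ivan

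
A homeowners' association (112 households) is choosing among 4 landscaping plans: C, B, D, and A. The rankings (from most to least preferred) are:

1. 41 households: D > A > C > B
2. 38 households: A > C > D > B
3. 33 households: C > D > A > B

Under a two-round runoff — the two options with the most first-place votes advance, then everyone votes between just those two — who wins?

Round 1 first-place votes: C 33, B 0, D 41, A 38.
D and A advance.
Runoff: D is preferred to A by 74 voters; A by 38.
D wins the runoff.

D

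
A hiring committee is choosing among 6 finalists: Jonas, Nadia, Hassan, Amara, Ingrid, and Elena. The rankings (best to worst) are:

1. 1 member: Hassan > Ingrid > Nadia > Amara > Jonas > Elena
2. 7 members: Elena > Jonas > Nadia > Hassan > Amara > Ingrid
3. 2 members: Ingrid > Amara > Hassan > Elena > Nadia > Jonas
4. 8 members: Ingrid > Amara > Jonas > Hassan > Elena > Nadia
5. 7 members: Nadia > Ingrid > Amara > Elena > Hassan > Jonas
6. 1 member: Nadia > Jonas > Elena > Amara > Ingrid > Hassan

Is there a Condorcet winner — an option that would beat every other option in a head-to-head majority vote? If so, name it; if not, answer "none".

none

Checking pairwise contests:
Amara beats Jonas 18–8.
Jonas beats Nadia 15–11.
Jonas beats Hassan 16–10.
Nadia beats Amara 16–10.
Nadia beats Ingrid 15–11.
Amara beats Elena 18–8.
Every option loses at least one head-to-head, so there is no Condorcet winner.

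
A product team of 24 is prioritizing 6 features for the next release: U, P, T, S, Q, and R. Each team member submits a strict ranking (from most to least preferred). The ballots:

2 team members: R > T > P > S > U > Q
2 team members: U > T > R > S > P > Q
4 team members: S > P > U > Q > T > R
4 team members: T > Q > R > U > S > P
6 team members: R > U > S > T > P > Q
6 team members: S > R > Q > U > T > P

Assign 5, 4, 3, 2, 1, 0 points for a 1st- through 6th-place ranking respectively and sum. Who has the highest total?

U: 2·1 + 2·5 + 4·3 + 4·2 + 6·4 + 6·2 = 68
P: 2·3 + 2·1 + 4·4 + 4·0 + 6·1 + 6·0 = 30
T: 2·4 + 2·4 + 4·1 + 4·5 + 6·2 + 6·1 = 58
S: 2·2 + 2·2 + 4·5 + 4·1 + 6·3 + 6·5 = 80
Q: 2·0 + 2·0 + 4·2 + 4·4 + 6·0 + 6·3 = 42
R: 2·5 + 2·3 + 4·0 + 4·3 + 6·5 + 6·4 = 82
R has the highest Borda score (82).

R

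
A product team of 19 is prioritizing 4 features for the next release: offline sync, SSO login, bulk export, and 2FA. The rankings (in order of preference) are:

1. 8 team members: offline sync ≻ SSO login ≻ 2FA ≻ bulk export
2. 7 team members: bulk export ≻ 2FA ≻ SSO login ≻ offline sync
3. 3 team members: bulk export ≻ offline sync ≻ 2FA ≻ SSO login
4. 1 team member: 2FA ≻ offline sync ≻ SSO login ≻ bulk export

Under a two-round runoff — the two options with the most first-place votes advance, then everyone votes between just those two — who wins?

Round 1 first-place votes: offline sync 8, SSO login 0, bulk export 10, 2FA 1.
bulk export and offline sync advance.
Runoff: bulk export is preferred to offline sync by 10 voters; offline sync by 9.
bulk export wins the runoff.

bulk export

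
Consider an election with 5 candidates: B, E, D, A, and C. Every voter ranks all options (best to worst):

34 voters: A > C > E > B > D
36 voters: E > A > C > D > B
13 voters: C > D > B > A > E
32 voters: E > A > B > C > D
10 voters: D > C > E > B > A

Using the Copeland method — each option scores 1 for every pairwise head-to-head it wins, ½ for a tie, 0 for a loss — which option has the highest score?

B: beats D; loses to E, A, and C → score 1.
E: beats B, D, A, and C → score 4.
D: loses to B, E, A, and C → score 0.
A: beats B, D, and C; loses to E → score 3.
C: beats B and D; loses to E and A → score 2.
E has the best pairwise record.

E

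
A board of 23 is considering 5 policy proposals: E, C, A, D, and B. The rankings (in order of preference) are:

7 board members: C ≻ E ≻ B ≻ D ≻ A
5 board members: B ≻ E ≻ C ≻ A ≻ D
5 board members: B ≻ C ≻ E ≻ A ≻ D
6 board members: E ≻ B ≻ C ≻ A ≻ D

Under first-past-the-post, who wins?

B

First-place votes: E 6, C 7, A 0, D 0, B 10.
B has the most first-place votes.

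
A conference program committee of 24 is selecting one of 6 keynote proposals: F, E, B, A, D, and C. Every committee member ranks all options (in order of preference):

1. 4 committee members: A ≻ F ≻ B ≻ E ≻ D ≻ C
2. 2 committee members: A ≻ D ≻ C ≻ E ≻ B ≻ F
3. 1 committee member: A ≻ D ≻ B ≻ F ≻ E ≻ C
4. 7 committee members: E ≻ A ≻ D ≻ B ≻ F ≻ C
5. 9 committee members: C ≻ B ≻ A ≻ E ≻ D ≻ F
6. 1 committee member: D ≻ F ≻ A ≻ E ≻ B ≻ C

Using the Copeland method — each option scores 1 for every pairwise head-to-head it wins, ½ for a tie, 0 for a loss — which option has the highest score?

F: beats C; loses to E, B, A, and D → score 1.
E: beats F, D, and C; loses to B and A → score 3.
B: beats F, E, D, and C; loses to A → score 4.
A: beats F, E, B, D, and C → score 5.
D: beats F and C; loses to E, B, and A → score 2.
C: loses to F, E, B, A, and D → score 0.
A has the best pairwise record.

A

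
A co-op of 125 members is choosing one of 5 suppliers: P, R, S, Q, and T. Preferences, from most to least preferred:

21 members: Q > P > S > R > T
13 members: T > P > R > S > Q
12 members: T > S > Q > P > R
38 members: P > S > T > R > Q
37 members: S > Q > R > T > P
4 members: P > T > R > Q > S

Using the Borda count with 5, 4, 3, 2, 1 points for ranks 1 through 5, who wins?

P: 21·4 + 13·4 + 12·2 + 38·5 + 37·1 + 4·5 = 407
R: 21·2 + 13·3 + 12·1 + 38·2 + 37·3 + 4·3 = 292
S: 21·3 + 13·2 + 12·4 + 38·4 + 37·5 + 4·1 = 478
Q: 21·5 + 13·1 + 12·3 + 38·1 + 37·4 + 4·2 = 348
T: 21·1 + 13·5 + 12·5 + 38·3 + 37·2 + 4·4 = 350
S has the highest Borda score (478).

S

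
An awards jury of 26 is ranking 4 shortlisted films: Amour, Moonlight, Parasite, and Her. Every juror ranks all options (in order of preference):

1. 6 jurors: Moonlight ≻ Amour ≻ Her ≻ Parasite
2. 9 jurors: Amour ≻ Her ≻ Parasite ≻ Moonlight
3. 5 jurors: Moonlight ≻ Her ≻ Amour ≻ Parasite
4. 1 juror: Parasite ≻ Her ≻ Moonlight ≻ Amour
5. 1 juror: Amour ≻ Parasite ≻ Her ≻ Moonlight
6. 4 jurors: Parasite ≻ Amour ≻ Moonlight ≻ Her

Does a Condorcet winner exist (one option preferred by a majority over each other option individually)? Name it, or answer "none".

Amour vs Moonlight: 14–12 for Amour.
Amour vs Parasite: 21–5 for Amour.
Amour vs Her: 20–6 for Amour.
Amour beats every other option head-to-head.

Amour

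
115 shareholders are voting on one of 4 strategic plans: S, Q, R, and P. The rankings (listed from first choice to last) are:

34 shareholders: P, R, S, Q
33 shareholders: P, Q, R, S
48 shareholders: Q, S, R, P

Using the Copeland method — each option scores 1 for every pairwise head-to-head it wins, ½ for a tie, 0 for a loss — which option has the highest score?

S: loses to Q, R, and P → score 0.
Q: beats S and R; loses to P → score 2.
R: beats S; loses to Q and P → score 1.
P: beats S, Q, and R → score 3.
P has the best pairwise record.

P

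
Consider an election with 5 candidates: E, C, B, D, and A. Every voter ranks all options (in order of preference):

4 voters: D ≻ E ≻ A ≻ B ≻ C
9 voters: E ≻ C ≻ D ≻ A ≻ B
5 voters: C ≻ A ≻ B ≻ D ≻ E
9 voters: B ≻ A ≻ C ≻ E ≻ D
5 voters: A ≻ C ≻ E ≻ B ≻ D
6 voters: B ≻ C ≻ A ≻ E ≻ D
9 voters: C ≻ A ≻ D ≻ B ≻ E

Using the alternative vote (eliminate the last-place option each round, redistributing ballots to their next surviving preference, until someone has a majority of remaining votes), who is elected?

Round 1: E 9, C 14, B 15, D 4, A 5. Eliminate D.
Round 2: E 13, C 14, B 15, A 5. Eliminate A.
Round 3: E 13, C 19, B 15. Eliminate E.
Round 4: C 28, B 19. C has a majority.

C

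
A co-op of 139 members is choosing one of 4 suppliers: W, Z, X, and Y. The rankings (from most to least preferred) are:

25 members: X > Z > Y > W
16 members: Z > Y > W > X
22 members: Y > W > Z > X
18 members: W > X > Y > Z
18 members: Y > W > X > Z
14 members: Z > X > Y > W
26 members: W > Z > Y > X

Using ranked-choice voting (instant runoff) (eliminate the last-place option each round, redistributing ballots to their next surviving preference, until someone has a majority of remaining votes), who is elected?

W

Round 1: W 44, Z 30, X 25, Y 40. Eliminate X.
Round 2: W 44, Z 55, Y 40. Eliminate Y.
Round 3: W 84, Z 55. W has a majority.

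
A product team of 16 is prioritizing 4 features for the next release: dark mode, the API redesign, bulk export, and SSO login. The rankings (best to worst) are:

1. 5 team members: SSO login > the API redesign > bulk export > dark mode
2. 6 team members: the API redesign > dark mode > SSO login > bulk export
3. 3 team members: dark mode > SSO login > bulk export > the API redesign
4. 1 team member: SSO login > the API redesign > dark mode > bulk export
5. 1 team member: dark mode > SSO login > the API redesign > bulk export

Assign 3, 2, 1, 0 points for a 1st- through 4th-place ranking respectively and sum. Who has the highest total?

SSO login

dark mode: 5·0 + 6·2 + 3·3 + 1·1 + 1·3 = 25
the API redesign: 5·2 + 6·3 + 3·0 + 1·2 + 1·1 = 31
bulk export: 5·1 + 6·0 + 3·1 + 1·0 + 1·0 = 8
SSO login: 5·3 + 6·1 + 3·2 + 1·3 + 1·2 = 32
SSO login has the highest Borda score (32).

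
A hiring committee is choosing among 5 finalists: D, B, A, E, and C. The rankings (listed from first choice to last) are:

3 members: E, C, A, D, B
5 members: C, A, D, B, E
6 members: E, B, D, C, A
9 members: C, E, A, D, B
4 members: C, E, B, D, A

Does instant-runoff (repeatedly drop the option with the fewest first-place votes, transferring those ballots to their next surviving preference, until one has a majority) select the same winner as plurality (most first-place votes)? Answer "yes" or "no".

Instant-runoff — R1 D 0, B 0, A 0, E 9, C 18 (C winner). Winner: C.
Plurality — first-place votes: D 0, B 0, A 0, E 9, C 18. Winner: C.
The two methods agree.

yes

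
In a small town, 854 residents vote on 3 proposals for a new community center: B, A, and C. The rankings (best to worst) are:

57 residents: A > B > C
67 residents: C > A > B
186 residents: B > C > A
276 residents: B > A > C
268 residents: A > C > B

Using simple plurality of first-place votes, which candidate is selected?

First-place votes: B 462, A 325, C 67.
B has the most first-place votes.

B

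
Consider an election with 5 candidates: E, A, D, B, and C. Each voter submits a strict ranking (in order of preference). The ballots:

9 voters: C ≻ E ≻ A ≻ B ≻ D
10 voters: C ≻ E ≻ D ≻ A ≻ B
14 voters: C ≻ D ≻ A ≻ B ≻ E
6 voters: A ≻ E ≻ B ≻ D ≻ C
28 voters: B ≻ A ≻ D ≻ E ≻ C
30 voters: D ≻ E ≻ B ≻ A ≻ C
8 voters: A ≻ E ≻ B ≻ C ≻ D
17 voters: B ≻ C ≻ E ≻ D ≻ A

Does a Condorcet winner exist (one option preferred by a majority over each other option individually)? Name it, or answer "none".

none

Checking pairwise contests:
D beats E 72–50.
E beats A 66–56.
B beats D 68–54.
E beats B 63–59.
E beats C 72–50.
Every option loses at least one head-to-head, so there is no Condorcet winner.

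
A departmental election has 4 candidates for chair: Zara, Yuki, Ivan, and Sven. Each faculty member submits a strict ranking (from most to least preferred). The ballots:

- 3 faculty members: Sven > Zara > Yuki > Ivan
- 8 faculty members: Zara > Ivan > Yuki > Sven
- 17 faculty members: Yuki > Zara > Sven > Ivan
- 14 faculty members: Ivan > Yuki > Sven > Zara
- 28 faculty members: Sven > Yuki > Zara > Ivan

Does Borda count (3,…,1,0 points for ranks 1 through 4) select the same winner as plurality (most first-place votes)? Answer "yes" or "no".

no

Borda — scores: Zara 92, Yuki 146, Ivan 58, Sven 124. Winner: Yuki.
Plurality — first-place votes: Zara 8, Yuki 17, Ivan 14, Sven 31. Winner: Sven.
The two methods disagree.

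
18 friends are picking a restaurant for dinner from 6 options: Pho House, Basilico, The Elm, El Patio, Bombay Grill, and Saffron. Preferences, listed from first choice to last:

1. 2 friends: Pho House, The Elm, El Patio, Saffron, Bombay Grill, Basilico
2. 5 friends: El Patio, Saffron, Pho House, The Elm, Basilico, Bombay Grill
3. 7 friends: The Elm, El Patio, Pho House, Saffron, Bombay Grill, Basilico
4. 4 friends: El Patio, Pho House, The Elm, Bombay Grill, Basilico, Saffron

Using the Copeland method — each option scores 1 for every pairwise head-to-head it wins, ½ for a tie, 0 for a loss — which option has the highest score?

Pho House: beats Basilico, The Elm, Bombay Grill, and Saffron; loses to El Patio → score 4.
Basilico: loses to Pho House, The Elm, El Patio, Bombay Grill, and Saffron → score 0.
The Elm: beats Basilico, Bombay Grill, and Saffron; ties El Patio; loses to Pho House → score 3.5.
El Patio: beats Pho House, Basilico, Bombay Grill, and Saffron; ties The Elm → score 4.5.
Bombay Grill: beats Basilico; loses to Pho House, The Elm, El Patio, and Saffron → score 1.
Saffron: beats Basilico and Bombay Grill; loses to Pho House, The Elm, and El Patio → score 2.
El Patio has the best pairwise record.

El Patio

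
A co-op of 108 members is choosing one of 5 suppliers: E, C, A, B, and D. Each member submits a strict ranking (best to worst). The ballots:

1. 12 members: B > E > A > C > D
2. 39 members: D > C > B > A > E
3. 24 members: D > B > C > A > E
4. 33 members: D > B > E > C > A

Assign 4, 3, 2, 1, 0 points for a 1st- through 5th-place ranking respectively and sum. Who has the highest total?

E: 12·3 + 39·0 + 24·0 + 33·2 = 102
C: 12·1 + 39·3 + 24·2 + 33·1 = 210
A: 12·2 + 39·1 + 24·1 + 33·0 = 87
B: 12·4 + 39·2 + 24·3 + 33·3 = 297
D: 12·0 + 39·4 + 24·4 + 33·4 = 384
D has the highest Borda score (384).

D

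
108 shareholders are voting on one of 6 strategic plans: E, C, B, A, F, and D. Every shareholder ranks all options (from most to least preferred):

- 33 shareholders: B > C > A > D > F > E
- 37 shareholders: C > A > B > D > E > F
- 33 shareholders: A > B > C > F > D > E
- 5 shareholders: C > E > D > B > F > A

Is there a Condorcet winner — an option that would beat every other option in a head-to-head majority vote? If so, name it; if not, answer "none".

none

Checking pairwise contests:
C beats E 108–0.
B beats C 66–42.
A beats B 70–38.
C beats A 75–33.
C beats F 108–0.
C beats D 108–0.
Every option loses at least one head-to-head, so there is no Condorcet winner.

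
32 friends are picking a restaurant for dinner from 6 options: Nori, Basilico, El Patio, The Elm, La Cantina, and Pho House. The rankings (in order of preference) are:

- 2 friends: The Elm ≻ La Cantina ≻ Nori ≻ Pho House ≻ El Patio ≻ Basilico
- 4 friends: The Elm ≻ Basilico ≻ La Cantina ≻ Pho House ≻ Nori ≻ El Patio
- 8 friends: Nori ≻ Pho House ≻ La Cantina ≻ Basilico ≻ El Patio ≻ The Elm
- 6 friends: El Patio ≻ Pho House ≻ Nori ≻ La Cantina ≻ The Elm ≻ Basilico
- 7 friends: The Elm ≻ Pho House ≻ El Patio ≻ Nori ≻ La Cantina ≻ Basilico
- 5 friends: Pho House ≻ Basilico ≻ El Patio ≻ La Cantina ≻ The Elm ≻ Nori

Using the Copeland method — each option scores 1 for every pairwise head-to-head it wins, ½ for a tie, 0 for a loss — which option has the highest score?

Nori: beats Basilico and La Cantina; loses to El Patio, The Elm, and Pho House → score 2.
Basilico: beats El Patio; loses to Nori, The Elm, La Cantina, and Pho House → score 1.
El Patio: beats Nori, The Elm, and La Cantina; loses to Basilico and Pho House → score 3.
The Elm: beats Nori and Basilico; loses to El Patio, La Cantina, and Pho House → score 2.
La Cantina: beats Basilico and The Elm; loses to Nori, El Patio, and Pho House → score 2.
Pho House: beats Nori, Basilico, El Patio, The Elm, and La Cantina → score 5.
Pho House has the best pairwise record.

Pho House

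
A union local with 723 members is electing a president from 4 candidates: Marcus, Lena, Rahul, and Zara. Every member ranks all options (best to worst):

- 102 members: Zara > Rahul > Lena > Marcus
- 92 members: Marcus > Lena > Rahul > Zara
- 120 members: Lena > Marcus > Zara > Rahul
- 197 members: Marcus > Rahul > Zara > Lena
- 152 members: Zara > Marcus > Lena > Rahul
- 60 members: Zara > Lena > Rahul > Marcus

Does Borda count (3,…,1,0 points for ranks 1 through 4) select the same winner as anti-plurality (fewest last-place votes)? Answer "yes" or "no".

Borda — scores: Marcus 1411, Lena 918, Rahul 750, Zara 1259. Winner: Marcus.
Anti-plurality — last-place votes: Marcus 162, Lena 197, Rahul 272, Zara 92. Winner: Zara.
The two methods disagree.

no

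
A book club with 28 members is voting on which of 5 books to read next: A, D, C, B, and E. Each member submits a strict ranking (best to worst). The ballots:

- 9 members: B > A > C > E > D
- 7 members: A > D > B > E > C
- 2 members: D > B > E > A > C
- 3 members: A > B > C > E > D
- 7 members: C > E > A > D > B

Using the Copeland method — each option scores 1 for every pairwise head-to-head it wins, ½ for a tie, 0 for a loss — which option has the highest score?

A

A: beats D, C, B, and E → score 4.
D: beats B; loses to A, C, and E → score 1.
C: beats D and E; loses to A and B → score 2.
B: beats C and E; loses to A and D → score 2.
E: beats D; loses to A, C, and B → score 1.
A has the best pairwise record.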